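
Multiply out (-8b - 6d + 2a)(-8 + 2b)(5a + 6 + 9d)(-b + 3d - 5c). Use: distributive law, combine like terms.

(-8b - 6d + 2a)(-8 + 2b)(5a + 6 + 9d)(-b + 3d - 5c)
= (64b - 16b^2 + 48d - 12bd - 16a + 4ab)(5a + 6 + 9d)(-b + 3d - 5c)    [distributive law]
= (320ab + 384b + 576bd - 80ab^2 - 96b^2 - 144b^2d + 240ad + 288d + 432d^2 - 60abd - 72bd - 108bd^2 - 80a^2 - 96a - 144ad + 20a^2b + 24ab + 36abd)(-b + 3d - 5c)    [distributive law]
= (344ab + 384b + 504bd - 80ab^2 - 96b^2 - 144b^2d + 96ad + 288d + 432d^2 - 24abd - 108bd^2 - 80a^2 - 96a + 20a^2b)(-b + 3d - 5c)    [combine like terms]
= -344ab^2 + 1032abd - 1720abc - 384b^2 + 1152bd - 1920bc - 504b^2d + 1512bd^2 - 2520bcd + 80ab^3 - 240ab^2d + 400ab^2c + 96b^3 - 288b^2d + 480b^2c + 144b^3d - 432b^2d^2 + 720b^2cd - 96abd + 288ad^2 - 480acd - 288bd + 864d^2 - 1440cd - 432bd^2 + 1296d^3 - 2160cd^2 + 24ab^2d - 72abd^2 + 120abcd + 108b^2d^2 - 324bd^3 + 540bcd^2 + 80a^2b - 240a^2d + 400a^2c + 96ab - 288ad + 480ac - 20a^2b^2 + 60a^2bd - 100a^2bc    [distributive law]
= -344ab^2 + 936abd - 1720abc - 384b^2 + 864bd - 1920bc - 792b^2d + 1080bd^2 - 2520bcd + 80ab^3 - 216ab^2d + 400ab^2c + 96b^3 + 480b^2c + 144b^3d - 324b^2d^2 + 720b^2cd + 288ad^2 - 480acd + 864d^2 - 1440cd + 1296d^3 - 2160cd^2 - 72abd^2 + 120abcd - 324bd^3 + 540bcd^2 + 80a^2b - 240a^2d + 400a^2c + 96ab - 288ad + 480ac - 20a^2b^2 + 60a^2bd - 100a^2bc    [combine like terms]

-344ab^2 + 936abd - 1720abc - 384b^2 + 864bd - 1920bc - 792b^2d + 1080bd^2 - 2520bcd + 80ab^3 - 216ab^2d + 400ab^2c + 96b^3 + 480b^2c + 144b^3d - 324b^2d^2 + 720b^2cd + 288ad^2 - 480acd + 864d^2 - 1440cd + 1296d^3 - 2160cd^2 - 72abd^2 + 120abcd - 324bd^3 + 540bcd^2 + 80a^2b - 240a^2d + 400a^2c + 96ab - 288ad + 480ac - 20a^2b^2 + 60a^2bd - 100a^2bc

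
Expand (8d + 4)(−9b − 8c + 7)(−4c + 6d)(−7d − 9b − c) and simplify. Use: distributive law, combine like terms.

1872bcd² − 2592b²cd − 2592bc²d + 3024bd³ + 3888b²d² − 1408c²d² − 256c³d + 2688cd³ + 2576cd² + 2952bcd − 480c²d − 2352d³ − 1512bd² − 1296b²c − 1296bc² + 1944b²d − 128c³ + 616cd + 1008bc + 112c² − 1176d² − 1512bd

(8d + 4)(−9b − 8c + 7)(−4c + 6d)(−7d − 9b − c)
= (−72bd − 64cd + 56d − 36b − 32c + 28)(−4c + 6d)(−7d − 9b − c)    [distributive law]
= (288bcd − 432bd² + 256c²d − 384cd² − 224cd + 336d² + 144bc − 216bd + 128c² − 192cd − 112c + 168d)(−7d − 9b − c)    [distributive law]
= (288bcd − 432bd² + 256c²d − 384cd² − 416cd + 336d² + 144bc − 216bd + 128c² − 112c + 168d)(−7d − 9b − c)    [combine like terms]
= −2016bcd² − 2592b²cd − 288bc²d + 3024bd³ + 3888b²d² + 432bcd² − 1792c²d² − 2304bc²d − 256c³d + 2688cd³ + 3456bcd² + 384c²d² + 2912cd² + 3744bcd + 416c²d − 2352d³ − 3024bd² − 336cd² − 1008bcd − 1296b²c − 144bc² + 1512bd² + 1944b²d + 216bcd − 896c²d − 1152bc² − 128c³ + 784cd + 1008bc + 112c² − 1176d² − 1512bd − 168cd    [distributive law]
= 1872bcd² − 2592b²cd − 2592bc²d + 3024bd³ + 3888b²d² − 1408c²d² − 256c³d + 2688cd³ + 2576cd² + 2952bcd − 480c²d − 2352d³ − 1512bd² − 1296b²c − 1296bc² + 1944b²d − 128c³ + 616cd + 1008bc + 112c² − 1176d² − 1512bd    [combine like terms]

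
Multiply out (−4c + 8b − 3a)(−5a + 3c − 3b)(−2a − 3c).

−67a^2c − 9ac^2 + 36c^3 + 21abc − 108bc^2 + 62a^2b + 48ab^2 + 72b^2c − 30a^3

(−4c + 8b − 3a)(−5a + 3c − 3b)(−2a − 3c)
= (20ac − 12c^2 + 12bc − 40ab + 24bc − 24b^2 + 15a^2 − 9ac + 9ab)(−2a − 3c)    [distributive law]
= (11ac − 12c^2 + 36bc − 31ab − 24b^2 + 15a^2)(−2a − 3c)    [combine like terms]
= −22a^2c − 33ac^2 + 24ac^2 + 36c^3 − 72abc − 108bc^2 + 62a^2b + 93abc + 48ab^2 + 72b^2c − 30a^3 − 45a^2c    [distributive law]
= −67a^2c − 9ac^2 + 36c^3 + 21abc − 108bc^2 + 62a^2b + 48ab^2 + 72b^2c − 30a^3    [combine like terms]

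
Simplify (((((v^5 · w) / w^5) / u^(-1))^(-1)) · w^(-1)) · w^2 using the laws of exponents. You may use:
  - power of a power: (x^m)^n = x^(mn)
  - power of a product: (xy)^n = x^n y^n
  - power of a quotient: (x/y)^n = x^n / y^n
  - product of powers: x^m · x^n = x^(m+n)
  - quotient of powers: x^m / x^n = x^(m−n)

(((((v^5 · w) / w^5) / u^(-1))^(-1)) · w^(-1)) · w^2
= (((((v^5 · w) / w^5)^(-1)) / ((u^(-1))^(-1))) · w^(-1)) · w^2    [power of a quotient]
= (((((v^5 · w)^(-1)) / ((w^5)^(-1))) / ((u^(-1))^(-1))) · w^(-1)) · w^2    [power of a quotient]
= ((((((v^5)^(-1)) · (w^(-1))) / ((w^5)^(-1))) / ((u^(-1))^(-1))) · w^(-1)) · w^2    [power of a product]
= ((((v^(-5) · (w^(-1))) / ((w^5)^(-1))) / ((u^(-1))^(-1))) · w^(-1)) · w^2    [power of a power]
= ((((v^(-5) · w^(-1)) / w^(-5)) / ((u^(-1))^(-1))) · w^(-1)) · w^2    [power of a power]
= ((((v^(-5) · w^(-1)) / w^(-5)) / u) · w^(-1)) · w^2    [power of a power]
= u^(-1)·v^(-5)·w^5    [quotient of powers; product of powers]

u^(-1)·v^(-5)·w^5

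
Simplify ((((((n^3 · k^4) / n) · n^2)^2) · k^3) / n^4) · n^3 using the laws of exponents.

((((((n^3 · k^4) / n) · n^2)^2) · k^3) / n^4) · n^3
= ((((((n^3 · k^4) / n)^2) · ((n^2)^2)) · k^3) / n^4) · n^3    [power of a product]
= ((((((n^3 · k^4)^2) / (n^2)) · ((n^2)^2)) · k^3) / n^4) · n^3    [power of a quotient]
= (((((((n^3)^2) · ((k^4)^2)) / (n^2)) · ((n^2)^2)) · k^3) / n^4) · n^3    [power of a product]
= (((((n^6 · ((k^4)^2)) / (n^2)) · ((n^2)^2)) · k^3) / n^4) · n^3    [power of a power]
= (((((n^6 · k^8) / (n^2)) · ((n^2)^2)) · k^3) / n^4) · n^3    [power of a power]
= (((((n^6 · k^8) / n^2) · n^4) · k^3) / n^4) · n^3    [power of a power]
= k^11n^7    [quotient of powers; product of powers]

k^11n^7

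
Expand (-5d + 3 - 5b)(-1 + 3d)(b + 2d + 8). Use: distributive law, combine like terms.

-96bd - 92d^2 + 106d - 45bd^2 - 30d^3 + 37b - 24 + 5b^2 - 15b^2d

(-5d + 3 - 5b)(-1 + 3d)(b + 2d + 8)
= (5d - 15d^2 - 3 + 9d + 5b - 15bd)(b + 2d + 8)    [distributive law]
= (14d - 15d^2 - 3 + 5b - 15bd)(b + 2d + 8)    [combine like terms]
= 14bd + 28d^2 + 112d - 15bd^2 - 30d^3 - 120d^2 - 3b - 6d - 24 + 5b^2 + 10bd + 40b - 15b^2d - 30bd^2 - 120bd    [distributive law]
= -96bd - 92d^2 + 106d - 45bd^2 - 30d^3 + 37b - 24 + 5b^2 - 15b^2d    [combine like terms]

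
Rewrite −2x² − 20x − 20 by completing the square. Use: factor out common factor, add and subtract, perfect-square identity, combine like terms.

−2(x + 5)² + 30

−2x² − 20x − 20
= −2(x² + 10x) − 20    [factor out -2 from the x-terms]
= −2(x² + 10x + 25 − 25) − 20    [add and subtract 25 inside the bracket]
= −2(x + 5)² + 50 − 20    [perfect-square identity]
= −2(x + 5)² + 30    [combine constants]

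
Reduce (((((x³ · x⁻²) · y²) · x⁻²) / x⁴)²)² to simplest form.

x⁻²⁰·y⁸

(((((x³ · x⁻²) · y²) · x⁻²) / x⁴)²)²
= ((((x³ · x⁻²) · y²) · x⁻²) / x⁴)⁴    [power of a power]
= ((((x³ · x⁻²) · y²) · x⁻²)⁴) / ((x⁴)⁴)    [power of a quotient]
= ((((x³ · x⁻²) · y²)⁴) · ((x⁻²)⁴)) / ((x⁴)⁴)    [power of a product]
= ((((x³ · x⁻²)⁴) · ((y²)⁴)) · ((x⁻²)⁴)) / ((x⁴)⁴)    [power of a product]
= (((((x³)⁴) · ((x⁻²)⁴)) · ((y²)⁴)) · ((x⁻²)⁴)) / ((x⁴)⁴)    [power of a product]
= (((x¹² · ((x⁻²)⁴)) · ((y²)⁴)) · ((x⁻²)⁴)) / ((x⁴)⁴)    [power of a power]
= (((x¹² · x⁻⁸) · ((y²)⁴)) · ((x⁻²)⁴)) / ((x⁴)⁴)    [power of a power]
= ((x⁴ · ((y²)⁴)) · ((x⁻²)⁴)) / ((x⁴)⁴)    [product of powers]
= ((x⁴ · y⁸) · ((x⁻²)⁴)) / ((x⁴)⁴)    [power of a power]
= ((x⁴ · y⁸) · x⁻⁸) / ((x⁴)⁴)    [power of a power]
= ((x⁴ · y⁸) · x⁻⁸) / x¹⁶    [power of a power]
= x⁻²⁰·y⁸    [quotient of powers; product of powers]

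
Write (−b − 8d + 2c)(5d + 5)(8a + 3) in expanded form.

(−b − 8d + 2c)(5d + 5)(8a + 3)
= (−5bd − 5b − 40d² − 40d + 10cd + 10c)(8a + 3)    [distributive law]
= −40abd − 15bd − 40ab − 15b − 320ad² − 120d² − 320ad − 120d + 80acd + 30cd + 80ac + 30c    [distributive law]

−40abd − 15bd − 40ab − 15b − 320ad² − 120d² − 320ad − 120d + 80acd + 30cd + 80ac + 30c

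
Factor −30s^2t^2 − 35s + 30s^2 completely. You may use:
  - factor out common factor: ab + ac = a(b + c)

5s(−6st^2 − 7 + 6s)

−30s^2t^2 − 35s + 30s^2
= 5(−6s^2t^2 − 7s + 6s^2)    [factor out 5]
= 5s(−6st^2 − 7 + 6s)    [factor out s]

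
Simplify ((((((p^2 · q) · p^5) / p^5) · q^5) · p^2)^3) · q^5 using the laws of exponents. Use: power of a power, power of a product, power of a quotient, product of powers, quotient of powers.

p^12q^23

((((((p^2 · q) · p^5) / p^5) · q^5) · p^2)^3) · q^5
= ((((((p^2 · q) · p^5) / p^5) · q^5)^3) · ((p^2)^3)) · q^5    [power of a product]
= ((((((p^2 · q) · p^5) / p^5)^3) · ((q^5)^3)) · ((p^2)^3)) · q^5    [power of a product]
= ((((((p^2 · q) · p^5)^3) / ((p^5)^3)) · ((q^5)^3)) · ((p^2)^3)) · q^5    [power of a quotient]
= ((((((p^2 · q)^3) · ((p^5)^3)) / ((p^5)^3)) · ((q^5)^3)) · ((p^2)^3)) · q^5    [power of a product]
= (((((((p^2)^3) · (q^3)) · ((p^5)^3)) / ((p^5)^3)) · ((q^5)^3)) · ((p^2)^3)) · q^5    [power of a product]
= (((((p^6 · (q^3)) · ((p^5)^3)) / ((p^5)^3)) · ((q^5)^3)) · ((p^2)^3)) · q^5    [power of a power]
= (((((p^6 · q^3) · p^15) / ((p^5)^3)) · ((q^5)^3)) · ((p^2)^3)) · q^5    [power of a power]
= (((((p^6 · q^3) · p^15) / p^15) · ((q^5)^3)) · ((p^2)^3)) · q^5    [power of a power]
= (((((p^6 · q^3) · p^15) / p^15) · q^15) · ((p^2)^3)) · q^5    [power of a power]
= (((((p^6 · q^3) · p^15) / p^15) · q^15) · p^6) · q^5    [power of a power]
= p^12q^23    [quotient of powers; product of powers]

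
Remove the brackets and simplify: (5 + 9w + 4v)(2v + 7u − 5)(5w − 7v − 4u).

(5 + 9w + 4v)(2v + 7u − 5)(5w − 7v − 4u)
= (10v + 35u − 25 + 18vw + 63uw − 45w + 8v² + 28uv − 20v)(5w − 7v − 4u)    [distributive law]
= (−10v + 35u − 25 + 18vw + 63uw − 45w + 8v² + 28uv)(5w − 7v − 4u)    [combine like terms]
= −50vw + 70v² + 40uv + 175uw − 245uv − 140u² − 125w + 175v + 100u + 90vw² − 126v²w − 72uvw + 315uw² − 441uvw − 252u²w − 225w² + 315vw + 180uw + 40v²w − 56v³ − 32uv² + 140uvw − 196uv² − 112u²v    [distributive law]
= 265vw + 70v² − 205uv + 355uw − 140u² − 125w + 175v + 100u + 90vw² − 86v²w − 373uvw + 315uw² − 252u²w − 225w² − 56v³ − 228uv² − 112u²v    [combine like terms]

265vw + 70v² − 205uv + 355uw − 140u² − 125w + 175v + 100u + 90vw² − 86v²w − 373uvw + 315uw² − 252u²w − 225w² − 56v³ − 228uv² − 112u²v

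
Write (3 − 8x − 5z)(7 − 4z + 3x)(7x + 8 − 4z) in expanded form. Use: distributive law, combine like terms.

(3 − 8x − 5z)(7 − 4z + 3x)(7x + 8 − 4z)
= (21 − 12z + 9x − 56x + 32xz − 24x^2 − 35z + 20z^2 − 15xz)(7x + 8 − 4z)    [distributive law]
= (21 − 47z − 47x + 17xz − 24x^2 + 20z^2)(7x + 8 − 4z)    [combine like terms]
= 147x + 168 − 84z − 329xz − 376z + 188z^2 − 329x^2 − 376x + 188xz + 119x^2z + 136xz − 68xz^2 − 168x^3 − 192x^2 + 96x^2z + 140xz^2 + 160z^2 − 80z^3    [distributive law]
= −229x + 168 − 460z − 5xz + 348z^2 − 521x^2 + 215x^2z + 72xz^2 − 168x^3 − 80z^3    [combine like terms]

−229x + 168 − 460z − 5xz + 348z^2 − 521x^2 + 215x^2z + 72xz^2 − 168x^3 − 80z^3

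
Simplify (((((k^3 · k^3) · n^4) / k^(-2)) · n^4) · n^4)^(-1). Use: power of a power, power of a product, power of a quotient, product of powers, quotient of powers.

(((((k^3 · k^3) · n^4) / k^(-2)) · n^4) · n^4)^(-1)
= (((((k^3 · k^3) · n^4) / k^(-2)) · n^4)^(-1)) · ((n^4)^(-1))    [power of a product]
= (((((k^3 · k^3) · n^4) / k^(-2))^(-1)) · ((n^4)^(-1))) · ((n^4)^(-1))    [power of a product]
= (((((k^3 · k^3) · n^4)^(-1)) / ((k^(-2))^(-1))) · ((n^4)^(-1))) · ((n^4)^(-1))    [power of a quotient]
= (((((k^3 · k^3)^(-1)) · ((n^4)^(-1))) / ((k^(-2))^(-1))) · ((n^4)^(-1))) · ((n^4)^(-1))    [power of a product]
= ((((((k^3)^(-1)) · ((k^3)^(-1))) · ((n^4)^(-1))) / ((k^(-2))^(-1))) · ((n^4)^(-1))) · ((n^4)^(-1))    [power of a product]
= ((((k^(-3) · ((k^3)^(-1))) · ((n^4)^(-1))) / ((k^(-2))^(-1))) · ((n^4)^(-1))) · ((n^4)^(-1))    [power of a power]
= ((((k^(-3) · k^(-3)) · ((n^4)^(-1))) / ((k^(-2))^(-1))) · ((n^4)^(-1))) · ((n^4)^(-1))    [power of a power]
= (((k^(-6) · ((n^4)^(-1))) / ((k^(-2))^(-1))) · ((n^4)^(-1))) · ((n^4)^(-1))    [product of powers]
= (((k^(-6) · n^(-4)) / ((k^(-2))^(-1))) · ((n^4)^(-1))) · ((n^4)^(-1))    [power of a power]
= (((k^(-6) · n^(-4)) / k^2) · ((n^4)^(-1))) · ((n^4)^(-1))    [power of a power]
= (((k^(-6) · n^(-4)) / k^2) · n^(-4)) · ((n^4)^(-1))    [power of a power]
= (((k^(-6) · n^(-4)) / k^2) · n^(-4)) · n^(-4)    [power of a power]
= k^(-8)n^(-12)    [quotient of powers; product of powers]

k^(-8)n^(-12)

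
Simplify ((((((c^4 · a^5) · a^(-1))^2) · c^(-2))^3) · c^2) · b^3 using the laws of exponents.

a^24·b^3·c^20

((((((c^4 · a^5) · a^(-1))^2) · c^(-2))^3) · c^2) · b^3
= ((((((c^4 · a^5) · a^(-1))^2)^3) · ((c^(-2))^3)) · c^2) · b^3    [power of a product]
= (((((c^4 · a^5) · a^(-1))^6) · ((c^(-2))^3)) · c^2) · b^3    [power of a power]
= (((((c^4 · a^5)^6) · ((a^(-1))^6)) · ((c^(-2))^3)) · c^2) · b^3    [power of a product]
= ((((((c^4)^6) · ((a^5)^6)) · ((a^(-1))^6)) · ((c^(-2))^3)) · c^2) · b^3    [power of a product]
= ((((c^24 · ((a^5)^6)) · ((a^(-1))^6)) · ((c^(-2))^3)) · c^2) · b^3    [power of a power]
= ((((c^24 · a^30) · ((a^(-1))^6)) · ((c^(-2))^3)) · c^2) · b^3    [power of a power]
= ((((c^24 · a^30) · a^(-6)) · ((c^(-2))^3)) · c^2) · b^3    [power of a power]
= ((((c^24 · a^30) · a^(-6)) · c^(-6)) · c^2) · b^3    [power of a power]
= a^24·b^3·c^20    [product of powers]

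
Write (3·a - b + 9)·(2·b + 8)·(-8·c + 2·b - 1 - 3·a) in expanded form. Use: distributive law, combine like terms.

-48·a·b·c + 18·a·b^2 + 12·a·b - 18·a^2·b - 192·a·c - 240·a - 72·a^2 + 16·b^2·c - 4·b^3 + 22·b^2 - 80·b·c + 134·b - 576·c - 72

(3·a - b + 9)·(2·b + 8)·(-8·c + 2·b - 1 - 3·a)
= (6·a·b + 24·a - 2·b^2 - 8·b + 18·b + 72)·(-8·c + 2·b - 1 - 3·a)    [distributive law]
= (6·a·b + 24·a - 2·b^2 + 10·b + 72)·(-8·c + 2·b - 1 - 3·a)    [combine like terms]
= -48·a·b·c + 12·a·b^2 - 6·a·b - 18·a^2·b - 192·a·c + 48·a·b - 24·a - 72·a^2 + 16·b^2·c - 4·b^3 + 2·b^2 + 6·a·b^2 - 80·b·c + 20·b^2 - 10·b - 30·a·b - 576·c + 144·b - 72 - 216·a    [distributive law]
= -48·a·b·c + 18·a·b^2 + 12·a·b - 18·a^2·b - 192·a·c - 240·a - 72·a^2 + 16·b^2·c - 4·b^3 + 22·b^2 - 80·b·c + 134·b - 576·c - 72    [combine like terms]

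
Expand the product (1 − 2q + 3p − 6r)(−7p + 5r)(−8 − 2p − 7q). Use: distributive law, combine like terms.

(1 − 2q + 3p − 6r)(−7p + 5r)(−8 − 2p − 7q)
= (−7p + 5r + 14pq − 10qr − 21p² + 15pr + 42pr − 30r²)(−8 − 2p − 7q)    [distributive law]
= (−7p + 5r + 14pq − 10qr − 21p² + 57pr − 30r²)(−8 − 2p − 7q)    [combine like terms]
= 56p + 14p² + 49pq − 40r − 10pr − 35qr − 112pq − 28p²q − 98pq² + 80qr + 20pqr + 70q²r + 168p² + 42p³ + 147p²q − 456pr − 114p²r − 399pqr + 240r² + 60pr² + 210qr²    [distributive law]
= 56p + 182p² − 63pq − 40r − 466pr + 45qr + 119p²q − 98pq² − 379pqr + 70q²r + 42p³ − 114p²r + 240r² + 60pr² + 210qr²    [combine like terms]

56p + 182p² − 63pq − 40r − 466pr + 45qr + 119p²q − 98pq² − 379pqr + 70q²r + 42p³ − 114p²r + 240r² + 60pr² + 210qr²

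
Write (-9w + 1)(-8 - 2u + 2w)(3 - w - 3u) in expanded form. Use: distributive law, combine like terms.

(-9w + 1)(-8 - 2u + 2w)(3 - w - 3u)
= (72w + 18uw - 18w^2 - 8 - 2u + 2w)(3 - w - 3u)    [distributive law]
= (74w + 18uw - 18w^2 - 8 - 2u)(3 - w - 3u)    [combine like terms]
= 222w - 74w^2 - 222uw + 54uw - 18uw^2 - 54u^2w - 54w^2 + 18w^3 + 54uw^2 - 24 + 8w + 24u - 6u + 2uw + 6u^2    [distributive law]
= 230w - 128w^2 - 166uw + 36uw^2 - 54u^2w + 18w^3 - 24 + 18u + 6u^2    [combine like terms]

230w - 128w^2 - 166uw + 36uw^2 - 54u^2w + 18w^3 - 24 + 18u + 6u^2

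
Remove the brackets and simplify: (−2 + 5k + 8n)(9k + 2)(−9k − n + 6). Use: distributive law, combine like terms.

(−2 + 5k + 8n)(9k + 2)(−9k − n + 6)
= (−18k − 4 + 45k² + 10k + 72kn + 16n)(−9k − n + 6)    [distributive law]
= (−8k − 4 + 45k² + 72kn + 16n)(−9k − n + 6)    [combine like terms]
= 72k² + 8kn − 48k + 36k + 4n − 24 − 405k³ − 45k²n + 270k² − 648k²n − 72kn² + 432kn − 144kn − 16n² + 96n    [distributive law]
= 342k² + 296kn − 12k + 100n − 24 − 405k³ − 693k²n − 72kn² − 16n²    [combine like terms]

342k² + 296kn − 12k + 100n − 24 − 405k³ − 693k²n − 72kn² − 16n²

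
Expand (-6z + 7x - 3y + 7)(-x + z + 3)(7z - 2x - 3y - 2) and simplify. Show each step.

103xz^2 - 75x^2z - 12xyz + 94xz - 42z^3 - 3yz^2 - 65z^2 - 24yz + 169z + 14x^3 + 15x^2y - 14x^2 - 30xy - 70x - 9xy^2 + 9y^2z + 27y^2 - 45y - 42

(-6z + 7x - 3y + 7)(-x + z + 3)(7z - 2x - 3y - 2)
= (6xz - 6z^2 - 18z - 7x^2 + 7xz + 21x + 3xy - 3yz - 9y - 7x + 7z + 21)(7z - 2x - 3y - 2)    [distributive law]
= (13xz - 6z^2 - 11z - 7x^2 + 14x + 3xy - 3yz - 9y + 21)(7z - 2x - 3y - 2)    [combine like terms]
= 91xz^2 - 26x^2z - 39xyz - 26xz - 42z^3 + 12xz^2 + 18yz^2 + 12z^2 - 77z^2 + 22xz + 33yz + 22z - 49x^2z + 14x^3 + 21x^2y + 14x^2 + 98xz - 28x^2 - 42xy - 28x + 21xyz - 6x^2y - 9xy^2 - 6xy - 21yz^2 + 6xyz + 9y^2z + 6yz - 63yz + 18xy + 27y^2 + 18y + 147z - 42x - 63y - 42    [distributive law]
= 103xz^2 - 75x^2z - 12xyz + 94xz - 42z^3 - 3yz^2 - 65z^2 - 24yz + 169z + 14x^3 + 15x^2y - 14x^2 - 30xy - 70x - 9xy^2 + 9y^2z + 27y^2 - 45y - 42    [combine like terms]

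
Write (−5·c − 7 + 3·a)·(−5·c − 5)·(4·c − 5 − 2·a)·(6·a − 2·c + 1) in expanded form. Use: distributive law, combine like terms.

(−5·c − 7 + 3·a)·(−5·c − 5)·(4·c − 5 − 2·a)·(6·a − 2·c + 1)
= (25·c^2 + 25·c + 35·c + 35 − 15·a·c − 15·a)·(4·c − 5 − 2·a)·(6·a − 2·c + 1)    [distributive law]
= (25·c^2 + 60·c + 35 − 15·a·c − 15·a)·(4·c − 5 − 2·a)·(6·a − 2·c + 1)    [combine like terms]
= (100·c^3 − 125·c^2 − 50·a·c^2 + 240·c^2 − 300·c − 120·a·c + 140·c − 175 − 70·a − 60·a·c^2 + 75·a·c + 30·a^2·c − 60·a·c + 75·a + 30·a^2)·(6·a − 2·c + 1)    [distributive law]
= (100·c^3 + 115·c^2 − 110·a·c^2 − 160·c − 105·a·c − 175 + 5·a + 30·a^2·c + 30·a^2)·(6·a − 2·c + 1)    [combine like terms]
= 600·a·c^3 − 200·c^4 + 100·c^3 + 690·a·c^2 − 230·c^3 + 115·c^2 − 660·a^2·c^2 + 220·a·c^3 − 110·a·c^2 − 960·a·c + 320·c^2 − 160·c − 630·a^2·c + 210·a·c^2 − 105·a·c − 1050·a + 350·c − 175 + 30·a^2 − 10·a·c + 5·a + 180·a^3·c − 60·a^2·c^2 + 30·a^2·c + 180·a^3 − 60·a^2·c + 30·a^2    [distributive law]
= 820·a·c^3 − 200·c^4 − 130·c^3 + 790·a·c^2 + 435·c^2 − 720·a^2·c^2 − 1075·a·c + 190·c − 660·a^2·c − 1045·a − 175 + 60·a^2 + 180·a^3·c + 180·a^3    [combine like terms]

820·a·c^3 − 200·c^4 − 130·c^3 + 790·a·c^2 + 435·c^2 − 720·a^2·c^2 − 1075·a·c + 190·c − 660·a^2·c − 1045·a − 175 + 60·a^2 + 180·a^3·c + 180·a^3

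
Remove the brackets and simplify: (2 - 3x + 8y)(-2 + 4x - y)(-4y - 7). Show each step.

142y + 28 - 301xy - 98x + 128y² + 48x²y + 84x² - 140xy² + 32y³

(2 - 3x + 8y)(-2 + 4x - y)(-4y - 7)
= (-4 + 8x - 2y + 6x - 12x² + 3xy - 16y + 32xy - 8y²)(-4y - 7)    [distributive law]
= (-4 + 14x - 18y - 12x² + 35xy - 8y²)(-4y - 7)    [combine like terms]
= 16y + 28 - 56xy - 98x + 72y² + 126y + 48x²y + 84x² - 140xy² - 245xy + 32y³ + 56y²    [distributive law]
= 142y + 28 - 301xy - 98x + 128y² + 48x²y + 84x² - 140xy² + 32y³    [combine like terms]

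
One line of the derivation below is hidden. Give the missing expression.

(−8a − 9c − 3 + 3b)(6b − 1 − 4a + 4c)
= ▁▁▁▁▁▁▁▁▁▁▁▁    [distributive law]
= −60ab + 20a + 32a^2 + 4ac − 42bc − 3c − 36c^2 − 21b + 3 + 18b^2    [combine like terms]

Applying distributive law to the line above:

−48ab + 8a + 32a^2 − 32ac − 54bc + 9c + 36ac − 36c^2 − 18b + 3 + 12a − 12c + 18b^2 − 3b − 12ab + 12bc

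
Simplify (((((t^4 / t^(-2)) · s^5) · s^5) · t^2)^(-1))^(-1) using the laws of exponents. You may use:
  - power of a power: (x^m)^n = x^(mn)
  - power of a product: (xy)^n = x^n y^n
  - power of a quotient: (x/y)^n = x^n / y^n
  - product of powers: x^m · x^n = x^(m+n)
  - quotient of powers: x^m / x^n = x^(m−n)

s^10·t^8

(((((t^4 / t^(-2)) · s^5) · s^5) · t^2)^(-1))^(-1)
= ((((t^4 / t^(-2)) · s^5) · s^5) · t^2)^1    [power of a power]
= ((((t^4 / t^(-2)) · s^5) · s^5)^1) · ((t^2)^1)    [power of a product]
= ((((t^4 / t^(-2)) · s^5)^1) · ((s^5)^1)) · ((t^2)^1)    [power of a product]
= ((((t^4 / t^(-2))^1) · ((s^5)^1)) · ((s^5)^1)) · ((t^2)^1)    [power of a product]
= (((((t^4)^1) / ((t^(-2))^1)) · ((s^5)^1)) · ((s^5)^1)) · ((t^2)^1)    [power of a quotient]
= (((t^4 / ((t^(-2))^1)) · ((s^5)^1)) · ((s^5)^1)) · ((t^2)^1)    [power of a power]
= (((t^4 / t^(-2)) · ((s^5)^1)) · ((s^5)^1)) · ((t^2)^1)    [power of a power]
= ((t^6 · ((s^5)^1)) · ((s^5)^1)) · ((t^2)^1)    [quotient of powers]
= ((t^6 · s^5) · ((s^5)^1)) · ((t^2)^1)    [power of a power]
= ((t^6 · s^5) · s^5) · ((t^2)^1)    [power of a power]
= ((t^6 · s^5) · s^5) · t^2    [power of a power]
= s^10·t^8    [product of powers]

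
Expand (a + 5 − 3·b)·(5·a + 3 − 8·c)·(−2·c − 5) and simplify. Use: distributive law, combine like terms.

(a + 5 − 3·b)·(5·a + 3 − 8·c)·(−2·c − 5)
= (5·a² + 3·a − 8·a·c + 25·a + 15 − 40·c − 15·a·b − 9·b + 24·b·c)·(−2·c − 5)    [distributive law]
= (5·a² + 28·a − 8·a·c + 15 − 40·c − 15·a·b − 9·b + 24·b·c)·(−2·c − 5)    [combine like terms]
= −10·a²·c − 25·a² − 56·a·c − 140·a + 16·a·c² + 40·a·c − 30·c − 75 + 80·c² + 200·c + 30·a·b·c + 75·a·b + 18·b·c + 45·b − 48·b·c² − 120·b·c    [distributive law]
= −10·a²·c − 25·a² − 16·a·c − 140·a + 16·a·c² + 170·c − 75 + 80·c² + 30·a·b·c + 75·a·b − 102·b·c + 45·b − 48·b·c²    [combine like terms]

−10·a²·c − 25·a² − 16·a·c − 140·a + 16·a·c² + 170·c − 75 + 80·c² + 30·a·b·c + 75·a·b − 102·b·c + 45·b − 48·b·c²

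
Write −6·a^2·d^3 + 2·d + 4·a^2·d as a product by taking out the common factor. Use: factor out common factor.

−6·a^2·d^3 + 2·d + 4·a^2·d
= 2(−3·a^2·d^3 + d + 2·a^2·d)    [factor out 2]
= 2·d(−3·a^2·d^2 + 1 + 2·a^2)    [factor out d]

2·d(−3·a^2·d^2 + 1 + 2·a^2)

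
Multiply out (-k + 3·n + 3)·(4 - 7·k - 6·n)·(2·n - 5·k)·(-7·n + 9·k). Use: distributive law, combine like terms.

32·k·n^2 - 1055·k^2·n + 1125·k^3 - 83·k^2·n^2 + 1046·k^3·n - 315·k^4 - 744·k·n^3 + 84·n^3 + 252·n^4 - 168·n^2 + 636·k·n - 540·k^2

(-k + 3·n + 3)·(4 - 7·k - 6·n)·(2·n - 5·k)·(-7·n + 9·k)
= (-4·k + 7·k^2 + 6·k·n + 12·n - 21·k·n - 18·n^2 + 12 - 21·k - 18·n)·(2·n - 5·k)·(-7·n + 9·k)    [distributive law]
= (-25·k + 7·k^2 - 15·k·n - 6·n - 18·n^2 + 12)·(2·n - 5·k)·(-7·n + 9·k)    [combine like terms]
= (-50·k·n + 125·k^2 + 14·k^2·n - 35·k^3 - 30·k·n^2 + 75·k^2·n - 12·n^2 + 30·k·n - 36·n^3 + 90·k·n^2 + 24·n - 60·k)·(-7·n + 9·k)    [distributive law]
= (-20·k·n + 125·k^2 + 89·k^2·n - 35·k^3 + 60·k·n^2 - 12·n^2 - 36·n^3 + 24·n - 60·k)·(-7·n + 9·k)    [combine like terms]
= 140·k·n^2 - 180·k^2·n - 875·k^2·n + 1125·k^3 - 623·k^2·n^2 + 801·k^3·n + 245·k^3·n - 315·k^4 - 420·k·n^3 + 540·k^2·n^2 + 84·n^3 - 108·k·n^2 + 252·n^4 - 324·k·n^3 - 168·n^2 + 216·k·n + 420·k·n - 540·k^2    [distributive law]
= 32·k·n^2 - 1055·k^2·n + 1125·k^3 - 83·k^2·n^2 + 1046·k^3·n - 315·k^4 - 744·k·n^3 + 84·n^3 + 252·n^4 - 168·n^2 + 636·k·n - 540·k^2    [combine like terms]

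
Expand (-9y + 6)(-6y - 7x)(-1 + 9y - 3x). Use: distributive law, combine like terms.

(-9y + 6)(-6y - 7x)(-1 + 9y - 3x)
= (54y^2 + 63xy - 36y - 42x)(-1 + 9y - 3x)    [distributive law]
= -54y^2 + 486y^3 - 162xy^2 - 63xy + 567xy^2 - 189x^2y + 36y - 324y^2 + 108xy + 42x - 378xy + 126x^2    [distributive law]
= -378y^2 + 486y^3 + 405xy^2 - 333xy - 189x^2y + 36y + 42x + 126x^2    [combine like terms]

-378y^2 + 486y^3 + 405xy^2 - 333xy - 189x^2y + 36y + 42x + 126x^2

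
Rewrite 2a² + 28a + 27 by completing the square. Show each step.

2a² + 28a + 27
= 2(a² + 14a) + 27    [factor out 2 from the a-terms]
= 2(a² + 14a + 49 − 49) + 27    [add and subtract 49 inside the bracket]
= 2(a + 7)² − 98 + 27    [perfect-square identity]
= 2(a + 7)² − 71    [combine constants]

2(a + 7)² − 71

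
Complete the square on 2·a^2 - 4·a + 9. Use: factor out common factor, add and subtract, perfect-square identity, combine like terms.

2·a^2 - 4·a + 9
= 2(a^2 - 2·a) + 9    [factor out 2 from the a-terms]
= 2(a^2 - 2·a + 1 - 1) + 9    [add and subtract 1 inside the bracket]
= 2(a - 1)^2 - 2 + 9    [perfect-square identity]
= 2(a - 1)^2 + 7    [combine constants]

2(a - 1)^2 + 7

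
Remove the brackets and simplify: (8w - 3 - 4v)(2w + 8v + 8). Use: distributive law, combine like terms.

16w^2 + 56vw + 58w - 56v - 24 - 32v^2

(8w - 3 - 4v)(2w + 8v + 8)
= 16w^2 + 64vw + 64w - 6w - 24v - 24 - 8vw - 32v^2 - 32v    [distributive law]
= 16w^2 + 56vw + 58w - 56v - 24 - 32v^2    [combine like terms]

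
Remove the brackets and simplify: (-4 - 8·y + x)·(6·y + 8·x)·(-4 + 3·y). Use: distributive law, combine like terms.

96·y + 120·y^2 + 128·x + 136·x·y - 144·y^3 - 174·x·y^2 - 32·x^2 + 24·x^2·y

(-4 - 8·y + x)·(6·y + 8·x)·(-4 + 3·y)
= (-24·y - 32·x - 48·y^2 - 64·x·y + 6·x·y + 8·x^2)·(-4 + 3·y)    [distributive law]
= (-24·y - 32·x - 48·y^2 - 58·x·y + 8·x^2)·(-4 + 3·y)    [combine like terms]
= 96·y - 72·y^2 + 128·x - 96·x·y + 192·y^2 - 144·y^3 + 232·x·y - 174·x·y^2 - 32·x^2 + 24·x^2·y    [distributive law]
= 96·y + 120·y^2 + 128·x + 136·x·y - 144·y^3 - 174·x·y^2 - 32·x^2 + 24·x^2·y    [combine like terms]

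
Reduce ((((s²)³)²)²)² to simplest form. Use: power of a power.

s⁴⁸

((((s²)³)²)²)²
= (((s²)³)²)⁴    [power of a power]
= ((s²)³)⁸    [power of a power]
= (s²)²⁴    [power of a power]
= s⁴⁸    [power of a power]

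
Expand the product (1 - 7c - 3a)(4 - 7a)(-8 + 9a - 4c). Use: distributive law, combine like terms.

(1 - 7c - 3a)(4 - 7a)(-8 + 9a - 4c)
= (4 - 7a - 28c + 49ac - 12a + 21a^2)(-8 + 9a - 4c)    [distributive law]
= (4 - 19a - 28c + 49ac + 21a^2)(-8 + 9a - 4c)    [combine like terms]
= -32 + 36a - 16c + 152a - 171a^2 + 76ac + 224c - 252ac + 112c^2 - 392ac + 441a^2c - 196ac^2 - 168a^2 + 189a^3 - 84a^2c    [distributive law]
= -32 + 188a + 208c - 339a^2 - 568ac + 112c^2 + 357a^2c - 196ac^2 + 189a^3    [combine like terms]

-32 + 188a + 208c - 339a^2 - 568ac + 112c^2 + 357a^2c - 196ac^2 + 189a^3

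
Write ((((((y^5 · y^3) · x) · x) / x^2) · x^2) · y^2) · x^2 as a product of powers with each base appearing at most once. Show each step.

x^4y^10

((((((y^5 · y^3) · x) · x) / x^2) · x^2) · y^2) · x^2
= (((((y^8 · x) · x) / x^2) · x^2) · y^2) · x^2    [product of powers]
= x^4y^10    [quotient of powers; product of powers]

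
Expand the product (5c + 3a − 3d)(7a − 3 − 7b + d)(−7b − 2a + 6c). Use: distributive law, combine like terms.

(5c + 3a − 3d)(7a − 3 − 7b + d)(−7b − 2a + 6c)
= (35ac − 15c − 35bc + 5cd + 21a^2 − 9a − 21ab + 3ad − 21ad + 9d + 21bd − 3d^2)(−7b − 2a + 6c)    [distributive law]
= (35ac − 15c − 35bc + 5cd + 21a^2 − 9a − 21ab − 18ad + 9d + 21bd − 3d^2)(−7b − 2a + 6c)    [combine like terms]
= −245abc − 70a^2c + 210ac^2 + 105bc + 30ac − 90c^2 + 245b^2c + 70abc − 210bc^2 − 35bcd − 10acd + 30c^2d − 147a^2b − 42a^3 + 126a^2c + 63ab + 18a^2 − 54ac + 147ab^2 + 42a^2b − 126abc + 126abd + 36a^2d − 108acd − 63bd − 18ad + 54cd − 147b^2d − 42abd + 126bcd + 21bd^2 + 6ad^2 − 18cd^2    [distributive law]
= −301abc + 56a^2c + 210ac^2 + 105bc − 24ac − 90c^2 + 245b^2c − 210bc^2 + 91bcd − 118acd + 30c^2d − 105a^2b − 42a^3 + 63ab + 18a^2 + 147ab^2 + 84abd + 36a^2d − 63bd − 18ad + 54cd − 147b^2d + 21bd^2 + 6ad^2 − 18cd^2    [combine like terms]

−301abc + 56a^2c + 210ac^2 + 105bc − 24ac − 90c^2 + 245b^2c − 210bc^2 + 91bcd − 118acd + 30c^2d − 105a^2b − 42a^3 + 63ab + 18a^2 + 147ab^2 + 84abd + 36a^2d − 63bd − 18ad + 54cd − 147b^2d + 21bd^2 + 6ad^2 − 18cd^2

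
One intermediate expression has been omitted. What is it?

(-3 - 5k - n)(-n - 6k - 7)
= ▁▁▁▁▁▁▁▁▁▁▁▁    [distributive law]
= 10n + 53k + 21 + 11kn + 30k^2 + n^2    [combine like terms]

Applying distributive law to the line above:

3n + 18k + 21 + 5kn + 30k^2 + 35k + n^2 + 6kn + 7n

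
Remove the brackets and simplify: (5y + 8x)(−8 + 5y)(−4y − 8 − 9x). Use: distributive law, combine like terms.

−40y^2 + 320y + 296xy − 100y^3 − 385xy^2 + 512x + 576x^2 − 360x^2y

(5y + 8x)(−8 + 5y)(−4y − 8 − 9x)
= (−40y + 25y^2 − 64x + 40xy)(−4y − 8 − 9x)    [distributive law]
= 160y^2 + 320y + 360xy − 100y^3 − 200y^2 − 225xy^2 + 256xy + 512x + 576x^2 − 160xy^2 − 320xy − 360x^2y    [distributive law]
= −40y^2 + 320y + 296xy − 100y^3 − 385xy^2 + 512x + 576x^2 − 360x^2y    [combine like terms]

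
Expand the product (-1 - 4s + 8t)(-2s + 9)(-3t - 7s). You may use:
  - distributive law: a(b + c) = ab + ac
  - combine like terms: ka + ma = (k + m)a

(-1 - 4s + 8t)(-2s + 9)(-3t - 7s)
= (2s - 9 + 8s² - 36s - 16st + 72t)(-3t - 7s)    [distributive law]
= (-34s - 9 + 8s² - 16st + 72t)(-3t - 7s)    [combine like terms]
= 102st + 238s² + 27t + 63s - 24s²t - 56s³ + 48st² + 112s²t - 216t² - 504st    [distributive law]
= -402st + 238s² + 27t + 63s + 88s²t - 56s³ + 48st² - 216t²    [combine like terms]

-402st + 238s² + 27t + 63s + 88s²t - 56s³ + 48st² - 216t²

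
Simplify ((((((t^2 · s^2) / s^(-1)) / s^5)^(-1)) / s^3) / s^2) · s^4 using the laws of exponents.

st^(-2)

((((((t^2 · s^2) / s^(-1)) / s^5)^(-1)) / s^3) / s^2) · s^4
= ((((((t^2 · s^2) / s^(-1))^(-1)) / ((s^5)^(-1))) / s^3) / s^2) · s^4    [power of a quotient]
= ((((((t^2 · s^2)^(-1)) / ((s^(-1))^(-1))) / ((s^5)^(-1))) / s^3) / s^2) · s^4    [power of a quotient]
= (((((((t^2)^(-1)) · ((s^2)^(-1))) / ((s^(-1))^(-1))) / ((s^5)^(-1))) / s^3) / s^2) · s^4    [power of a product]
= (((((t^(-2) · ((s^2)^(-1))) / ((s^(-1))^(-1))) / ((s^5)^(-1))) / s^3) / s^2) · s^4    [power of a power]
= (((((t^(-2) · s^(-2)) / ((s^(-1))^(-1))) / ((s^5)^(-1))) / s^3) / s^2) · s^4    [power of a power]
= (((((t^(-2) · s^(-2)) / s) / ((s^5)^(-1))) / s^3) / s^2) · s^4    [power of a power]
= (((((t^(-2) · s^(-2)) / s) / s^(-5)) / s^3) / s^2) · s^4    [power of a power]
= st^(-2)    [quotient of powers; product of powers]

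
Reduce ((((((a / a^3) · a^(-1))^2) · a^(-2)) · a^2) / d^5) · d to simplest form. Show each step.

a^(-6)·d^(-4)

((((((a / a^3) · a^(-1))^2) · a^(-2)) · a^2) / d^5) · d
= ((((((a / a^3)^2) · ((a^(-1))^2)) · a^(-2)) · a^2) / d^5) · d    [power of a product]
= ((((((a^2) / ((a^3)^2)) · ((a^(-1))^2)) · a^(-2)) · a^2) / d^5) · d    [power of a quotient]
= (((((a^2 / a^6) · ((a^(-1))^2)) · a^(-2)) · a^2) / d^5) · d    [power of a power]
= ((((a^(-4) · ((a^(-1))^2)) · a^(-2)) · a^2) / d^5) · d    [quotient of powers]
= ((((a^(-4) · a^(-2)) · a^(-2)) · a^2) / d^5) · d    [power of a power]
= (((a^(-6) · a^(-2)) · a^2) / d^5) · d    [product of powers]
= ((a^(-8) · a^2) / d^5) · d    [product of powers]
= (a^(-6) / d^5) · d    [product of powers]
= a^(-6)·d^(-4)    [quotient of powers]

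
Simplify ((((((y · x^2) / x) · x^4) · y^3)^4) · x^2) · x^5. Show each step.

((((((y · x^2) / x) · x^4) · y^3)^4) · x^2) · x^5
= ((((((y · x^2) / x) · x^4)^4) · ((y^3)^4)) · x^2) · x^5    [power of a product]
= ((((((y · x^2) / x)^4) · ((x^4)^4)) · ((y^3)^4)) · x^2) · x^5    [power of a product]
= ((((((y · x^2)^4) / (x^4)) · ((x^4)^4)) · ((y^3)^4)) · x^2) · x^5    [power of a quotient]
= ((((((y^4) · ((x^2)^4)) / (x^4)) · ((x^4)^4)) · ((y^3)^4)) · x^2) · x^5    [power of a product]
= (((((y^4 · x^8) / (x^4)) · ((x^4)^4)) · ((y^3)^4)) · x^2) · x^5    [power of a power]
= (((((y^4 · x^8) / x^4) · x^16) · ((y^3)^4)) · x^2) · x^5    [power of a power]
= (((((y^4 · x^8) / x^4) · x^16) · y^12) · x^2) · x^5    [power of a power]
= x^27y^16    [quotient of powers; product of powers]

x^27y^16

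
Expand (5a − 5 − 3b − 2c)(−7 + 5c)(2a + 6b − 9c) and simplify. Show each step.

−70a² − 168ab + 293ac + 50a²c + 120abc − 245ac² + 70a + 210b − 315c − 255bc + 99c² + 126b² − 90b²c + 75bc² + 90c³

(5a − 5 − 3b − 2c)(−7 + 5c)(2a + 6b − 9c)
= (−35a + 25ac + 35 − 25c + 21b − 15bc + 14c − 10c²)(2a + 6b − 9c)    [distributive law]
= (−35a + 25ac + 35 − 11c + 21b − 15bc − 10c²)(2a + 6b − 9c)    [combine like terms]
= −70a² − 210ab + 315ac + 50a²c + 150abc − 225ac² + 70a + 210b − 315c − 22ac − 66bc + 99c² + 42ab + 126b² − 189bc − 30abc − 90b²c + 135bc² − 20ac² − 60bc² + 90c³    [distributive law]
= −70a² − 168ab + 293ac + 50a²c + 120abc − 245ac² + 70a + 210b − 315c − 255bc + 99c² + 126b² − 90b²c + 75bc² + 90c³    [combine like terms]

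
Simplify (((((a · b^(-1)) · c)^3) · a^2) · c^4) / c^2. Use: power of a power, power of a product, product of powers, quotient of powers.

(((((a · b^(-1)) · c)^3) · a^2) · c^4) / c^2
= (((((a · b^(-1))^3) · (c^3)) · a^2) · c^4) / c^2    [power of a product]
= (((((a^3) · ((b^(-1))^3)) · (c^3)) · a^2) · c^4) / c^2    [power of a product]
= ((((a^3 · b^(-3)) · (c^3)) · a^2) · c^4) / c^2    [power of a power]
= a^5·b^(-3)·c^5    [quotient of powers; product of powers]

a^5·b^(-3)·c^5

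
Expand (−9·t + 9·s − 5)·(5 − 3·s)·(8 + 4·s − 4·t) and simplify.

(−9·t + 9·s − 5)·(5 − 3·s)·(8 + 4·s − 4·t)
= (−45·t + 27·s·t + 45·s − 27·s^2 − 25 + 15·s)·(8 + 4·s − 4·t)    [distributive law]
= (−45·t + 27·s·t + 60·s − 27·s^2 − 25)·(8 + 4·s − 4·t)    [combine like terms]
= −360·t − 180·s·t + 180·t^2 + 216·s·t + 108·s^2·t − 108·s·t^2 + 480·s + 240·s^2 − 240·s·t − 216·s^2 − 108·s^3 + 108·s^2·t − 200 − 100·s + 100·t    [distributive law]
= −260·t − 204·s·t + 180·t^2 + 216·s^2·t − 108·s·t^2 + 380·s + 24·s^2 − 108·s^3 − 200    [combine like terms]

−260·t − 204·s·t + 180·t^2 + 216·s^2·t − 108·s·t^2 + 380·s + 24·s^2 − 108·s^3 − 200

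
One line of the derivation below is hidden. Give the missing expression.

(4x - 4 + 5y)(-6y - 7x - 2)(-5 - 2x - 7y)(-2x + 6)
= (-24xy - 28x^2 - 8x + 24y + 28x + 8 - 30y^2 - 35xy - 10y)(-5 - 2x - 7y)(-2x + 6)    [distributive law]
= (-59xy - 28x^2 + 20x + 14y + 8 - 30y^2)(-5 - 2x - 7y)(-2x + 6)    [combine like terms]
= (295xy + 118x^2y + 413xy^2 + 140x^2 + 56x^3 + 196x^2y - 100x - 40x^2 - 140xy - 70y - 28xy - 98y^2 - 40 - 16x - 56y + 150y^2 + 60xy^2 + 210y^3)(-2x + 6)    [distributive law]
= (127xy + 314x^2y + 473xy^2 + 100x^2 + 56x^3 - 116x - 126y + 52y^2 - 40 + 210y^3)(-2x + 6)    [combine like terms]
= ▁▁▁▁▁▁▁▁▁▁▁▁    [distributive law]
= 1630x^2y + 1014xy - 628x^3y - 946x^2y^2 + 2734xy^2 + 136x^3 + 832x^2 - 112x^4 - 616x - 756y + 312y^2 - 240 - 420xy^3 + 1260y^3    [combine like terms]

Applying distributive law to the line above:

-254x^2y + 762xy - 628x^3y + 1884x^2y - 946x^2y^2 + 2838xy^2 - 200x^3 + 600x^2 - 112x^4 + 336x^3 + 232x^2 - 696x + 252xy - 756y - 104xy^2 + 312y^2 + 80x - 240 - 420xy^3 + 1260y^3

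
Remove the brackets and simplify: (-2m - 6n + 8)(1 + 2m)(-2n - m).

-22mn - 14m^2 + 20m^2n + 4m^3 + 12n^2 + 24mn^2 - 16n - 8m

(-2m - 6n + 8)(1 + 2m)(-2n - m)
= (-2m - 4m^2 - 6n - 12mn + 8 + 16m)(-2n - m)    [distributive law]
= (14m - 4m^2 - 6n - 12mn + 8)(-2n - m)    [combine like terms]
= -28mn - 14m^2 + 8m^2n + 4m^3 + 12n^2 + 6mn + 24mn^2 + 12m^2n - 16n - 8m    [distributive law]
= -22mn - 14m^2 + 20m^2n + 4m^3 + 12n^2 + 24mn^2 - 16n - 8m    [combine like terms]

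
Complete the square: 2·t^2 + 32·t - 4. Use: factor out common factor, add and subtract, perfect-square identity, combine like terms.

2·t^2 + 32·t - 4
= 2(t^2 + 16·t) - 4    [factor out 2 from the t-terms]
= 2(t^2 + 16·t + 64 - 64) - 4    [add and subtract 64 inside the bracket]
= 2(t + 8)^2 - 128 - 4    [perfect-square identity]
= 2(t + 8)^2 - 132    [combine constants]

2(t + 8)^2 - 132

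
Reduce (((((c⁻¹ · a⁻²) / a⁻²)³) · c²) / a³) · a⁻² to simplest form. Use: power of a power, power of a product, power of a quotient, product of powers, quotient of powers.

a⁻⁵·c⁻¹

(((((c⁻¹ · a⁻²) / a⁻²)³) · c²) / a³) · a⁻²
= (((((c⁻¹ · a⁻²)³) / ((a⁻²)³)) · c²) / a³) · a⁻²    [power of a quotient]
= ((((((c⁻¹)³) · ((a⁻²)³)) / ((a⁻²)³)) · c²) / a³) · a⁻²    [power of a product]
= ((((c⁻³ · ((a⁻²)³)) / ((a⁻²)³)) · c²) / a³) · a⁻²    [power of a power]
= ((((c⁻³ · a⁻⁶) / ((a⁻²)³)) · c²) / a³) · a⁻²    [power of a power]
= ((((c⁻³ · a⁻⁶) / a⁻⁶) · c²) / a³) · a⁻²    [power of a power]
= a⁻⁵·c⁻¹    [quotient of powers; product of powers]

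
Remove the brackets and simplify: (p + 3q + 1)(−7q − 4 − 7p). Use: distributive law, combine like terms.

(p + 3q + 1)(−7q − 4 − 7p)
= −7pq − 4p − 7p² − 21q² − 12q − 21pq − 7q − 4 − 7p    [distributive law]
= −28pq − 11p − 7p² − 21q² − 19q − 4    [combine like terms]

−28pq − 11p − 7p² − 21q² − 19q − 4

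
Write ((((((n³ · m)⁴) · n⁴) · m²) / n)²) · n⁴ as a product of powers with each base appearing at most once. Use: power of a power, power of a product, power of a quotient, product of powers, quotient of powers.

m¹²·n³⁴

((((((n³ · m)⁴) · n⁴) · m²) / n)²) · n⁴
= ((((((n³ · m)⁴) · n⁴) · m²)²) / (n²)) · n⁴    [power of a quotient]
= ((((((n³ · m)⁴) · n⁴)²) · ((m²)²)) / (n²)) · n⁴    [power of a product]
= ((((((n³ · m)⁴)²) · ((n⁴)²)) · ((m²)²)) / (n²)) · n⁴    [power of a product]
= (((((n³ · m)⁸) · ((n⁴)²)) · ((m²)²)) / (n²)) · n⁴    [power of a power]
= ((((((n³)⁸) · (m⁸)) · ((n⁴)²)) · ((m²)²)) / (n²)) · n⁴    [power of a product]
= ((((n²⁴ · (m⁸)) · ((n⁴)²)) · ((m²)²)) / (n²)) · n⁴    [power of a power]
= ((((n²⁴ · m⁸) · n⁸) · ((m²)²)) / (n²)) · n⁴    [power of a power]
= ((((n²⁴ · m⁸) · n⁸) · m⁴) / (n²)) · n⁴    [power of a power]
= m¹²·n³⁴    [quotient of powers; product of powers]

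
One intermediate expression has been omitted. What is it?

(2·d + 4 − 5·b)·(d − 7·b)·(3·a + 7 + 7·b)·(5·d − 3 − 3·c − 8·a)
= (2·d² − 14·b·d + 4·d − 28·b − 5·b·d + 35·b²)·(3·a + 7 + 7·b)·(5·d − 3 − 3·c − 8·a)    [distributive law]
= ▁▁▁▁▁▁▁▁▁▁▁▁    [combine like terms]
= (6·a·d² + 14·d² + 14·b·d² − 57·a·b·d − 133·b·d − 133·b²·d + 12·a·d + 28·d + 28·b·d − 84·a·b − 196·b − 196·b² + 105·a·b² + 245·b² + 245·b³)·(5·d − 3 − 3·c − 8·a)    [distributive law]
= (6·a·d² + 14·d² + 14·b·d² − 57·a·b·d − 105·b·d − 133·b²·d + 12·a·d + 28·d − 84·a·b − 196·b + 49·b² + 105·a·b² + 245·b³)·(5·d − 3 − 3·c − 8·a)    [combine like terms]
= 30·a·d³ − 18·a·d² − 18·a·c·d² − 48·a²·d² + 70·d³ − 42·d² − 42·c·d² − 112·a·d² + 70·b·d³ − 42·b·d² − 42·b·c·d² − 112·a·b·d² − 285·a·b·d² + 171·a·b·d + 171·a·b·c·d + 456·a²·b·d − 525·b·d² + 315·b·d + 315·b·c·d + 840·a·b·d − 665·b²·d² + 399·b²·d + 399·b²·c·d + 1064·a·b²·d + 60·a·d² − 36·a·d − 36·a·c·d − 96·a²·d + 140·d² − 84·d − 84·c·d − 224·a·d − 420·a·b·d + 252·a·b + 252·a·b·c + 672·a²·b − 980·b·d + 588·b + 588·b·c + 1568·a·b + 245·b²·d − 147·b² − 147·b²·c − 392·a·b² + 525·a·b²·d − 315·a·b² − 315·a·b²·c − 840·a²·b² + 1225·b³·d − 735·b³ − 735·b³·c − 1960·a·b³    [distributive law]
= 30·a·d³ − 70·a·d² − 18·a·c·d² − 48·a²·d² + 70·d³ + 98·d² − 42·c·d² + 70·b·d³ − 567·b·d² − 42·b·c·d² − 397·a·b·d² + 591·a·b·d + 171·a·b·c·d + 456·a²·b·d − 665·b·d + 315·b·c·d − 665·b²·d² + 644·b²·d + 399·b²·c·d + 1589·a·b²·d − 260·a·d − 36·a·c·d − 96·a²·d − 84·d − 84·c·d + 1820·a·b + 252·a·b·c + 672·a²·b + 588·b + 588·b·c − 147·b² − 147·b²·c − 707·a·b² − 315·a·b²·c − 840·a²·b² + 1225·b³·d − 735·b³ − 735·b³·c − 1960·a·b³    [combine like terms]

After combine like terms, the bracketed line is:

(2·d² − 19·b·d + 4·d − 28·b + 35·b²)·(3·a + 7 + 7·b)·(5·d − 3 − 3·c − 8·a)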